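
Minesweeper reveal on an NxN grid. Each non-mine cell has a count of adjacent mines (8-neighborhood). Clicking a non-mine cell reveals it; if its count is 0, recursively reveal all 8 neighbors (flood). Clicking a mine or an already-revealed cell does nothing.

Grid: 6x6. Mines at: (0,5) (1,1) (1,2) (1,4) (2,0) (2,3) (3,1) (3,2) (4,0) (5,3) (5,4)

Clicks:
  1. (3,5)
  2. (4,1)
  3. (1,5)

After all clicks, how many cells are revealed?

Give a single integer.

Answer: 8

Derivation:
Click 1 (3,5) count=0: revealed 6 new [(2,4) (2,5) (3,4) (3,5) (4,4) (4,5)] -> total=6
Click 2 (4,1) count=3: revealed 1 new [(4,1)] -> total=7
Click 3 (1,5) count=2: revealed 1 new [(1,5)] -> total=8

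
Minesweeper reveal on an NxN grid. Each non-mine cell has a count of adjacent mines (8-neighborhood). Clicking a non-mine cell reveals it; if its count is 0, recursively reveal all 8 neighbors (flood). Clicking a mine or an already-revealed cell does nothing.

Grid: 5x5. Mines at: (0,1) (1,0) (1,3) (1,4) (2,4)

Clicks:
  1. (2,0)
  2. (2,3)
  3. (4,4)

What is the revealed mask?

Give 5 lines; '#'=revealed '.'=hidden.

Answer: .....
.....
####.
#####
#####

Derivation:
Click 1 (2,0) count=1: revealed 1 new [(2,0)] -> total=1
Click 2 (2,3) count=3: revealed 1 new [(2,3)] -> total=2
Click 3 (4,4) count=0: revealed 12 new [(2,1) (2,2) (3,0) (3,1) (3,2) (3,3) (3,4) (4,0) (4,1) (4,2) (4,3) (4,4)] -> total=14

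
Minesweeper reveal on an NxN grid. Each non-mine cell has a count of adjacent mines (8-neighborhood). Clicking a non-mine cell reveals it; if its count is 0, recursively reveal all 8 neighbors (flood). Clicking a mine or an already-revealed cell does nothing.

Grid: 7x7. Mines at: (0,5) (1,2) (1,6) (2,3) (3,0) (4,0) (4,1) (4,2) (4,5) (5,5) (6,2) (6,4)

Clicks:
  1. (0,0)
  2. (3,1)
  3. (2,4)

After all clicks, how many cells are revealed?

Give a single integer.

Answer: 8

Derivation:
Click 1 (0,0) count=0: revealed 6 new [(0,0) (0,1) (1,0) (1,1) (2,0) (2,1)] -> total=6
Click 2 (3,1) count=4: revealed 1 new [(3,1)] -> total=7
Click 3 (2,4) count=1: revealed 1 new [(2,4)] -> total=8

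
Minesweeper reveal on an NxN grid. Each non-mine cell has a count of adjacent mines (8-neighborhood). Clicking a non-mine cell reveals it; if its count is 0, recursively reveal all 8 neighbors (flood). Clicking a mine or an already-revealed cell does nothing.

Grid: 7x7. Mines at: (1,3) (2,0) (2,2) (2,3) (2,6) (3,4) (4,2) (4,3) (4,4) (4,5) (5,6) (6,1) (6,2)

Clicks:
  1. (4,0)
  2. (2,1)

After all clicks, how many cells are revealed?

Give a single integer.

Answer: 7

Derivation:
Click 1 (4,0) count=0: revealed 6 new [(3,0) (3,1) (4,0) (4,1) (5,0) (5,1)] -> total=6
Click 2 (2,1) count=2: revealed 1 new [(2,1)] -> total=7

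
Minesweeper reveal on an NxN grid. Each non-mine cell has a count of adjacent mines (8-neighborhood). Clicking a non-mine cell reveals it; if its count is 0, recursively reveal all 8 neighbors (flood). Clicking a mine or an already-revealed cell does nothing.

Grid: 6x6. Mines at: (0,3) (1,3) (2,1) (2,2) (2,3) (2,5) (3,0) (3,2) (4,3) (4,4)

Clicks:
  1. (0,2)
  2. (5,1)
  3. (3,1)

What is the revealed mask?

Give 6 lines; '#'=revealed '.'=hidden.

Click 1 (0,2) count=2: revealed 1 new [(0,2)] -> total=1
Click 2 (5,1) count=0: revealed 6 new [(4,0) (4,1) (4,2) (5,0) (5,1) (5,2)] -> total=7
Click 3 (3,1) count=4: revealed 1 new [(3,1)] -> total=8

Answer: ..#...
......
......
.#....
###...
###...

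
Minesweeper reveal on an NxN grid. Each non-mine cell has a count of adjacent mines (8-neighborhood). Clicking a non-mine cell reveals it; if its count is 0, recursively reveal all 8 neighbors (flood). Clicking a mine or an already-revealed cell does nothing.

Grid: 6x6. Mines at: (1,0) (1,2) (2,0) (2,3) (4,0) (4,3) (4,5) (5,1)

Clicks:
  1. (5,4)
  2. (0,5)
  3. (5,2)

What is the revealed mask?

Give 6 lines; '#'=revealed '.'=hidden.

Answer: ...###
...###
....##
....##
......
..#.#.

Derivation:
Click 1 (5,4) count=2: revealed 1 new [(5,4)] -> total=1
Click 2 (0,5) count=0: revealed 10 new [(0,3) (0,4) (0,5) (1,3) (1,4) (1,5) (2,4) (2,5) (3,4) (3,5)] -> total=11
Click 3 (5,2) count=2: revealed 1 new [(5,2)] -> total=12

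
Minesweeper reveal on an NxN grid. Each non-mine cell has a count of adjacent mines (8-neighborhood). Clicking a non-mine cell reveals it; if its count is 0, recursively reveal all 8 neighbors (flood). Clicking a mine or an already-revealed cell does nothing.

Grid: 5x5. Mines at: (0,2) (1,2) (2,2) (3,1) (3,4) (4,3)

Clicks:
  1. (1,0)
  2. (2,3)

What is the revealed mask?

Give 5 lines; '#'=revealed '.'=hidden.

Answer: ##...
##...
##.#.
.....
.....

Derivation:
Click 1 (1,0) count=0: revealed 6 new [(0,0) (0,1) (1,0) (1,1) (2,0) (2,1)] -> total=6
Click 2 (2,3) count=3: revealed 1 new [(2,3)] -> total=7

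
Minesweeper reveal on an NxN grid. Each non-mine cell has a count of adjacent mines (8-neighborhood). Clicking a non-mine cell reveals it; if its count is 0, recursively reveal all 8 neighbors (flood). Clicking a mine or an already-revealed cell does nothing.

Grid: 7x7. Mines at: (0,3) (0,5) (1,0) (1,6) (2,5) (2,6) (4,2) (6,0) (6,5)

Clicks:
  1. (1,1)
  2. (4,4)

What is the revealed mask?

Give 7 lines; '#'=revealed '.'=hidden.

Click 1 (1,1) count=1: revealed 1 new [(1,1)] -> total=1
Click 2 (4,4) count=0: revealed 12 new [(3,3) (3,4) (3,5) (3,6) (4,3) (4,4) (4,5) (4,6) (5,3) (5,4) (5,5) (5,6)] -> total=13

Answer: .......
.#.....
.......
...####
...####
...####
.......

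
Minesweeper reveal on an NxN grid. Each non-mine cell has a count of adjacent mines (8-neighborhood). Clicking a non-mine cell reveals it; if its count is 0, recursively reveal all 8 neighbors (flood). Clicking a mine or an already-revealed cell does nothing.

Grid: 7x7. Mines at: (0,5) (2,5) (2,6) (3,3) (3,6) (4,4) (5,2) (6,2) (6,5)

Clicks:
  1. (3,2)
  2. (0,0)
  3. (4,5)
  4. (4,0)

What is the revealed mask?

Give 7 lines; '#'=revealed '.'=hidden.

Answer: #####..
#####..
#####..
###....
###..#.
##.....
##.....

Derivation:
Click 1 (3,2) count=1: revealed 1 new [(3,2)] -> total=1
Click 2 (0,0) count=0: revealed 24 new [(0,0) (0,1) (0,2) (0,3) (0,4) (1,0) (1,1) (1,2) (1,3) (1,4) (2,0) (2,1) (2,2) (2,3) (2,4) (3,0) (3,1) (4,0) (4,1) (4,2) (5,0) (5,1) (6,0) (6,1)] -> total=25
Click 3 (4,5) count=2: revealed 1 new [(4,5)] -> total=26
Click 4 (4,0) count=0: revealed 0 new [(none)] -> total=26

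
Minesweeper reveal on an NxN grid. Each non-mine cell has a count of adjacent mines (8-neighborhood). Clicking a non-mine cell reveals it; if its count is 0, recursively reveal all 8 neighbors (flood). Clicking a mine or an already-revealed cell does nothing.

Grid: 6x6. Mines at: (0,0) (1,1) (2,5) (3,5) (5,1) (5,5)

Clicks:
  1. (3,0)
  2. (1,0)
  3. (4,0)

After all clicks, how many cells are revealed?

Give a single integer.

Click 1 (3,0) count=0: revealed 26 new [(0,2) (0,3) (0,4) (0,5) (1,2) (1,3) (1,4) (1,5) (2,0) (2,1) (2,2) (2,3) (2,4) (3,0) (3,1) (3,2) (3,3) (3,4) (4,0) (4,1) (4,2) (4,3) (4,4) (5,2) (5,3) (5,4)] -> total=26
Click 2 (1,0) count=2: revealed 1 new [(1,0)] -> total=27
Click 3 (4,0) count=1: revealed 0 new [(none)] -> total=27

Answer: 27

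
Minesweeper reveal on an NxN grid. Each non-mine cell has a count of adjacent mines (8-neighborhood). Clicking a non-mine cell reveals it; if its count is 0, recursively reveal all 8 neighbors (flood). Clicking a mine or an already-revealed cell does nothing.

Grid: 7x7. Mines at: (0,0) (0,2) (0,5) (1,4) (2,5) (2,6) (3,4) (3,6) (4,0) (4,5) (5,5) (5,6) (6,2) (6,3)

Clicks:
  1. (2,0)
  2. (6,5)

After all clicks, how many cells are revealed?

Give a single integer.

Click 1 (2,0) count=0: revealed 18 new [(1,0) (1,1) (1,2) (1,3) (2,0) (2,1) (2,2) (2,3) (3,0) (3,1) (3,2) (3,3) (4,1) (4,2) (4,3) (5,1) (5,2) (5,3)] -> total=18
Click 2 (6,5) count=2: revealed 1 new [(6,5)] -> total=19

Answer: 19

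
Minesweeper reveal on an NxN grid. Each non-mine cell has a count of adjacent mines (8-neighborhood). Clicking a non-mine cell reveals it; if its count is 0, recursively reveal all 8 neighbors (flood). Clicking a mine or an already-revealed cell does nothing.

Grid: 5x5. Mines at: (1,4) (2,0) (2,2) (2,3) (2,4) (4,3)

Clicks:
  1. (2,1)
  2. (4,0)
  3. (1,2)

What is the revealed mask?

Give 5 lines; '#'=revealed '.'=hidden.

Click 1 (2,1) count=2: revealed 1 new [(2,1)] -> total=1
Click 2 (4,0) count=0: revealed 6 new [(3,0) (3,1) (3,2) (4,0) (4,1) (4,2)] -> total=7
Click 3 (1,2) count=2: revealed 1 new [(1,2)] -> total=8

Answer: .....
..#..
.#...
###..
###..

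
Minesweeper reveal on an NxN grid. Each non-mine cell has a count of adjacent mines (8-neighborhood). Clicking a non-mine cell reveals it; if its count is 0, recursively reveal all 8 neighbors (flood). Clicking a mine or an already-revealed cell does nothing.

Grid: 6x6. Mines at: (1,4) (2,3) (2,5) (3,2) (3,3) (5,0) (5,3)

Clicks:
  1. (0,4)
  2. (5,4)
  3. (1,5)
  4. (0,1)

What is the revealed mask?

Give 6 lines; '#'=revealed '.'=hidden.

Click 1 (0,4) count=1: revealed 1 new [(0,4)] -> total=1
Click 2 (5,4) count=1: revealed 1 new [(5,4)] -> total=2
Click 3 (1,5) count=2: revealed 1 new [(1,5)] -> total=3
Click 4 (0,1) count=0: revealed 15 new [(0,0) (0,1) (0,2) (0,3) (1,0) (1,1) (1,2) (1,3) (2,0) (2,1) (2,2) (3,0) (3,1) (4,0) (4,1)] -> total=18

Answer: #####.
####.#
###...
##....
##....
....#.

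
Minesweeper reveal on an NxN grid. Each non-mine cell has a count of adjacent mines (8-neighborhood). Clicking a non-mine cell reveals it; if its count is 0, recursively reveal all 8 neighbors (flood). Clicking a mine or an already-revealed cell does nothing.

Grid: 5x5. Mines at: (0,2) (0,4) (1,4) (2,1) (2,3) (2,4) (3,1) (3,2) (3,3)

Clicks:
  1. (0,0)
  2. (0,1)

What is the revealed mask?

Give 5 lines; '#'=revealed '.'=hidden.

Click 1 (0,0) count=0: revealed 4 new [(0,0) (0,1) (1,0) (1,1)] -> total=4
Click 2 (0,1) count=1: revealed 0 new [(none)] -> total=4

Answer: ##...
##...
.....
.....
.....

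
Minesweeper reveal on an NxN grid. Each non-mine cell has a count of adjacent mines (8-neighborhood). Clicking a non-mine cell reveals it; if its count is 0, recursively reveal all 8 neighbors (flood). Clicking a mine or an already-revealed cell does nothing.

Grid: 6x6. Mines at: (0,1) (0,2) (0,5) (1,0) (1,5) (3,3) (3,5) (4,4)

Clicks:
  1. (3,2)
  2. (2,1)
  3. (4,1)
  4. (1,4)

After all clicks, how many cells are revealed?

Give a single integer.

Answer: 15

Derivation:
Click 1 (3,2) count=1: revealed 1 new [(3,2)] -> total=1
Click 2 (2,1) count=1: revealed 1 new [(2,1)] -> total=2
Click 3 (4,1) count=0: revealed 12 new [(2,0) (2,2) (3,0) (3,1) (4,0) (4,1) (4,2) (4,3) (5,0) (5,1) (5,2) (5,3)] -> total=14
Click 4 (1,4) count=2: revealed 1 new [(1,4)] -> total=15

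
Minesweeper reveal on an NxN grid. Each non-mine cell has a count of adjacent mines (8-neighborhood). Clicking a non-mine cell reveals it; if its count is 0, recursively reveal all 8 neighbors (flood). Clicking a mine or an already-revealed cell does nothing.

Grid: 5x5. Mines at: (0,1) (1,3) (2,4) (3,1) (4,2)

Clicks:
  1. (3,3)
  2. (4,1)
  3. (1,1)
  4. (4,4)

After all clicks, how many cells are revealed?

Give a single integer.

Click 1 (3,3) count=2: revealed 1 new [(3,3)] -> total=1
Click 2 (4,1) count=2: revealed 1 new [(4,1)] -> total=2
Click 3 (1,1) count=1: revealed 1 new [(1,1)] -> total=3
Click 4 (4,4) count=0: revealed 3 new [(3,4) (4,3) (4,4)] -> total=6

Answer: 6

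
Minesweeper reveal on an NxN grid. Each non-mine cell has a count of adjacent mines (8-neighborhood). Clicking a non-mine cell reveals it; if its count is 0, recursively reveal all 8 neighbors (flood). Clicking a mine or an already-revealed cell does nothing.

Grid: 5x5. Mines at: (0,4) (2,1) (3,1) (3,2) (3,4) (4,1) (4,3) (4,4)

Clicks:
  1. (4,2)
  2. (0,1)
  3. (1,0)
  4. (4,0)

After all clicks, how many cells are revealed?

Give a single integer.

Answer: 10

Derivation:
Click 1 (4,2) count=4: revealed 1 new [(4,2)] -> total=1
Click 2 (0,1) count=0: revealed 8 new [(0,0) (0,1) (0,2) (0,3) (1,0) (1,1) (1,2) (1,3)] -> total=9
Click 3 (1,0) count=1: revealed 0 new [(none)] -> total=9
Click 4 (4,0) count=2: revealed 1 new [(4,0)] -> total=10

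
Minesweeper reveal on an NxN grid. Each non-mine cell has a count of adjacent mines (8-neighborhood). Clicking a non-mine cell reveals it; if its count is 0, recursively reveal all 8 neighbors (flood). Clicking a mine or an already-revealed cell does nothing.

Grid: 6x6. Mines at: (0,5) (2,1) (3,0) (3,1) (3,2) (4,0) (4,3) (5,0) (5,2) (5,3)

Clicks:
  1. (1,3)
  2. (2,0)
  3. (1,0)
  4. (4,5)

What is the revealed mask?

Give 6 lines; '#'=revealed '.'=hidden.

Click 1 (1,3) count=0: revealed 22 new [(0,0) (0,1) (0,2) (0,3) (0,4) (1,0) (1,1) (1,2) (1,3) (1,4) (1,5) (2,2) (2,3) (2,4) (2,5) (3,3) (3,4) (3,5) (4,4) (4,5) (5,4) (5,5)] -> total=22
Click 2 (2,0) count=3: revealed 1 new [(2,0)] -> total=23
Click 3 (1,0) count=1: revealed 0 new [(none)] -> total=23
Click 4 (4,5) count=0: revealed 0 new [(none)] -> total=23

Answer: #####.
######
#.####
...###
....##
....##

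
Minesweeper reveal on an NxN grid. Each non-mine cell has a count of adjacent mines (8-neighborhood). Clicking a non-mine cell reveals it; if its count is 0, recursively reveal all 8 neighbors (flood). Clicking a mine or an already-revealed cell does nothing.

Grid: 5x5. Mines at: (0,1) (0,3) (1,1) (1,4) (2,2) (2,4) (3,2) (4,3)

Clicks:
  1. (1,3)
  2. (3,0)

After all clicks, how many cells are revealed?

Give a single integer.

Answer: 7

Derivation:
Click 1 (1,3) count=4: revealed 1 new [(1,3)] -> total=1
Click 2 (3,0) count=0: revealed 6 new [(2,0) (2,1) (3,0) (3,1) (4,0) (4,1)] -> total=7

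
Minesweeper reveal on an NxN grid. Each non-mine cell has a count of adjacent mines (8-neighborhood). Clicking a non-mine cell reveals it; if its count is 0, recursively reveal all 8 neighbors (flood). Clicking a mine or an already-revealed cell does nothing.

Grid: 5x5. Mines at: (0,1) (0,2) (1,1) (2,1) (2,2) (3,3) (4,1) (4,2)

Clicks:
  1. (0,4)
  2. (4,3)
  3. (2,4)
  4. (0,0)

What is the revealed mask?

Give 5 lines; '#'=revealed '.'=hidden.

Answer: #..##
...##
...##
.....
...#.

Derivation:
Click 1 (0,4) count=0: revealed 6 new [(0,3) (0,4) (1,3) (1,4) (2,3) (2,4)] -> total=6
Click 2 (4,3) count=2: revealed 1 new [(4,3)] -> total=7
Click 3 (2,4) count=1: revealed 0 new [(none)] -> total=7
Click 4 (0,0) count=2: revealed 1 new [(0,0)] -> total=8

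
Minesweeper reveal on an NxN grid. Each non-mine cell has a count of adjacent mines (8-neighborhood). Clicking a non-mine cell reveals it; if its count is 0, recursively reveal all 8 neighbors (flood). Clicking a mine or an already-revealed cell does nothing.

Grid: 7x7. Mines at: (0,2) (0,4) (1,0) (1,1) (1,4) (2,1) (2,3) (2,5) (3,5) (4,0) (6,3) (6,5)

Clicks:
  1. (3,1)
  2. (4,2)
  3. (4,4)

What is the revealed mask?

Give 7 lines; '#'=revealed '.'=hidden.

Click 1 (3,1) count=2: revealed 1 new [(3,1)] -> total=1
Click 2 (4,2) count=0: revealed 11 new [(3,2) (3,3) (3,4) (4,1) (4,2) (4,3) (4,4) (5,1) (5,2) (5,3) (5,4)] -> total=12
Click 3 (4,4) count=1: revealed 0 new [(none)] -> total=12

Answer: .......
.......
.......
.####..
.####..
.####..
.......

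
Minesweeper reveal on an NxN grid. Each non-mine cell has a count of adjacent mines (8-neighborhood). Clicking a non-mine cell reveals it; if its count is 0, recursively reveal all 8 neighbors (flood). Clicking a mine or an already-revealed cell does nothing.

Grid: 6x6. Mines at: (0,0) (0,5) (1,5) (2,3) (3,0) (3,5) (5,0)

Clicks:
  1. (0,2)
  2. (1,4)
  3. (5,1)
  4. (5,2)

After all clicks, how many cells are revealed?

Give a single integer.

Click 1 (0,2) count=0: revealed 8 new [(0,1) (0,2) (0,3) (0,4) (1,1) (1,2) (1,3) (1,4)] -> total=8
Click 2 (1,4) count=3: revealed 0 new [(none)] -> total=8
Click 3 (5,1) count=1: revealed 1 new [(5,1)] -> total=9
Click 4 (5,2) count=0: revealed 13 new [(3,1) (3,2) (3,3) (3,4) (4,1) (4,2) (4,3) (4,4) (4,5) (5,2) (5,3) (5,4) (5,5)] -> total=22

Answer: 22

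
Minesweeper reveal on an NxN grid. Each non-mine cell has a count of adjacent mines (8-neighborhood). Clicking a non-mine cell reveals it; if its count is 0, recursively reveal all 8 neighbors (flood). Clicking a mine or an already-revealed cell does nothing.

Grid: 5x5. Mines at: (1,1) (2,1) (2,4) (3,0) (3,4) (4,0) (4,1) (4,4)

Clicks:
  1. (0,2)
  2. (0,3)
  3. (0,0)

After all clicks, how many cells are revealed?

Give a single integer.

Answer: 7

Derivation:
Click 1 (0,2) count=1: revealed 1 new [(0,2)] -> total=1
Click 2 (0,3) count=0: revealed 5 new [(0,3) (0,4) (1,2) (1,3) (1,4)] -> total=6
Click 3 (0,0) count=1: revealed 1 new [(0,0)] -> total=7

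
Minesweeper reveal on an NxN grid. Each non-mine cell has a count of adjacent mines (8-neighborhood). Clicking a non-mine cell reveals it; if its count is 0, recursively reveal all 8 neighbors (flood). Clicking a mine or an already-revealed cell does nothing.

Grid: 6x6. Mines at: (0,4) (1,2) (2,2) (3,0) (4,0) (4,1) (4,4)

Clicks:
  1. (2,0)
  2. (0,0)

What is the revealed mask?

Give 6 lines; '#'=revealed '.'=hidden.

Click 1 (2,0) count=1: revealed 1 new [(2,0)] -> total=1
Click 2 (0,0) count=0: revealed 5 new [(0,0) (0,1) (1,0) (1,1) (2,1)] -> total=6

Answer: ##....
##....
##....
......
......
......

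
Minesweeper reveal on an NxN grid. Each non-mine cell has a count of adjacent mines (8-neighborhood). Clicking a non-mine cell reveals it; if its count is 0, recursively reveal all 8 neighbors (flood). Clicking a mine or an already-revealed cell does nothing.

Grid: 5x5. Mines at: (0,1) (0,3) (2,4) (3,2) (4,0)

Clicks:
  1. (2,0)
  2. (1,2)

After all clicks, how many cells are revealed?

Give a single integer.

Answer: 7

Derivation:
Click 1 (2,0) count=0: revealed 6 new [(1,0) (1,1) (2,0) (2,1) (3,0) (3,1)] -> total=6
Click 2 (1,2) count=2: revealed 1 new [(1,2)] -> total=7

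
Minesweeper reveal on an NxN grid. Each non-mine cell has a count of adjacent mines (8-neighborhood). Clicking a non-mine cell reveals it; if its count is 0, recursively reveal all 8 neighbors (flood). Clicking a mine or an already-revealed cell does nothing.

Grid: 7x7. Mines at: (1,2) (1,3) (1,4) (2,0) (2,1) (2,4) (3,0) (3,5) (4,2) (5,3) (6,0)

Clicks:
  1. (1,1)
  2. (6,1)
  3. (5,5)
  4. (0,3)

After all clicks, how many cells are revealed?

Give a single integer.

Click 1 (1,1) count=3: revealed 1 new [(1,1)] -> total=1
Click 2 (6,1) count=1: revealed 1 new [(6,1)] -> total=2
Click 3 (5,5) count=0: revealed 9 new [(4,4) (4,5) (4,6) (5,4) (5,5) (5,6) (6,4) (6,5) (6,6)] -> total=11
Click 4 (0,3) count=3: revealed 1 new [(0,3)] -> total=12

Answer: 12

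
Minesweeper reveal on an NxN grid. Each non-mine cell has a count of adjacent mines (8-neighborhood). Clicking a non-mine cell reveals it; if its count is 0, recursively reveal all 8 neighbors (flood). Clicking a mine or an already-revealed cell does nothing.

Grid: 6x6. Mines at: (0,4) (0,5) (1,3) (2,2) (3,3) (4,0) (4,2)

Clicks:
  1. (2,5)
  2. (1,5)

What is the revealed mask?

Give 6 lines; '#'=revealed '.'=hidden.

Click 1 (2,5) count=0: revealed 12 new [(1,4) (1,5) (2,4) (2,5) (3,4) (3,5) (4,3) (4,4) (4,5) (5,3) (5,4) (5,5)] -> total=12
Click 2 (1,5) count=2: revealed 0 new [(none)] -> total=12

Answer: ......
....##
....##
....##
...###
...###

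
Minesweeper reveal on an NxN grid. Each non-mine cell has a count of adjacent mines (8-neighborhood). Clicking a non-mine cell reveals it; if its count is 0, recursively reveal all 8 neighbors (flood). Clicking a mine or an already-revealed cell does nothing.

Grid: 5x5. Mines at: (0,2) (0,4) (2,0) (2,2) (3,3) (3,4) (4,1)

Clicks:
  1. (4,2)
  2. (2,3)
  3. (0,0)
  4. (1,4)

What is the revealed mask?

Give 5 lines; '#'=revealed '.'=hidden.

Answer: ##...
##..#
...#.
.....
..#..

Derivation:
Click 1 (4,2) count=2: revealed 1 new [(4,2)] -> total=1
Click 2 (2,3) count=3: revealed 1 new [(2,3)] -> total=2
Click 3 (0,0) count=0: revealed 4 new [(0,0) (0,1) (1,0) (1,1)] -> total=6
Click 4 (1,4) count=1: revealed 1 new [(1,4)] -> total=7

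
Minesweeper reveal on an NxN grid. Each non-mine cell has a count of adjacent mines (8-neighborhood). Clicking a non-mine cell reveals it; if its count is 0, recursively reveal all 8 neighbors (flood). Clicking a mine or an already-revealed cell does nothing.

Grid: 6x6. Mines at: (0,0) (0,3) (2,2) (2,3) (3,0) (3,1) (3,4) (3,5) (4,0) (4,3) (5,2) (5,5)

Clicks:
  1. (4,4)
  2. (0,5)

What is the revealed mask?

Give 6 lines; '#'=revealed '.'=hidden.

Click 1 (4,4) count=4: revealed 1 new [(4,4)] -> total=1
Click 2 (0,5) count=0: revealed 6 new [(0,4) (0,5) (1,4) (1,5) (2,4) (2,5)] -> total=7

Answer: ....##
....##
....##
......
....#.
......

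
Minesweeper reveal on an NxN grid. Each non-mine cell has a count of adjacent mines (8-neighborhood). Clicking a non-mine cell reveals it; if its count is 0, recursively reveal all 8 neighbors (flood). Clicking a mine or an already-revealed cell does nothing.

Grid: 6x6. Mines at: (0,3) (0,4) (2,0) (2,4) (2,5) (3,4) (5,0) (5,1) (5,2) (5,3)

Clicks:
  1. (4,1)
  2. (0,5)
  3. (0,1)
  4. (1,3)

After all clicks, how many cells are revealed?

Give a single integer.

Answer: 9

Derivation:
Click 1 (4,1) count=3: revealed 1 new [(4,1)] -> total=1
Click 2 (0,5) count=1: revealed 1 new [(0,5)] -> total=2
Click 3 (0,1) count=0: revealed 6 new [(0,0) (0,1) (0,2) (1,0) (1,1) (1,2)] -> total=8
Click 4 (1,3) count=3: revealed 1 new [(1,3)] -> total=9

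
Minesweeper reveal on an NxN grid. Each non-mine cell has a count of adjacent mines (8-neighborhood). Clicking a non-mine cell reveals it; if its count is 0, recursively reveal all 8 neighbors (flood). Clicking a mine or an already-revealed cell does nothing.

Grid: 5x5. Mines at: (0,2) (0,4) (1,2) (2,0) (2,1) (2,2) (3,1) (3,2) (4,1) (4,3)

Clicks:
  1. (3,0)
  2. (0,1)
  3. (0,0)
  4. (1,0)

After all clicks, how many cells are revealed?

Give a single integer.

Answer: 5

Derivation:
Click 1 (3,0) count=4: revealed 1 new [(3,0)] -> total=1
Click 2 (0,1) count=2: revealed 1 new [(0,1)] -> total=2
Click 3 (0,0) count=0: revealed 3 new [(0,0) (1,0) (1,1)] -> total=5
Click 4 (1,0) count=2: revealed 0 new [(none)] -> total=5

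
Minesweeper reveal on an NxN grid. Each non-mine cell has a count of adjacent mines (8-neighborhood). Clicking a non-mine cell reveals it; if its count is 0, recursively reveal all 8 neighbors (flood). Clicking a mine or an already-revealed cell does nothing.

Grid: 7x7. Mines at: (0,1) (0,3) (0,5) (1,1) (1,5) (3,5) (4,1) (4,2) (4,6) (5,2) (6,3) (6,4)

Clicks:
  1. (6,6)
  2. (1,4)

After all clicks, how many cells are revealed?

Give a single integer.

Click 1 (6,6) count=0: revealed 4 new [(5,5) (5,6) (6,5) (6,6)] -> total=4
Click 2 (1,4) count=3: revealed 1 new [(1,4)] -> total=5

Answer: 5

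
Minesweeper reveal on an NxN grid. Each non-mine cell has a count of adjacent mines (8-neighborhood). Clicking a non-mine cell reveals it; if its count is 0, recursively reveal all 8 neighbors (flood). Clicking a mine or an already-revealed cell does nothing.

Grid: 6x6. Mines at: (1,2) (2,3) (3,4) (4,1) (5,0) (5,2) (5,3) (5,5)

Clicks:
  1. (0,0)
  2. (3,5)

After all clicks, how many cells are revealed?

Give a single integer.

Click 1 (0,0) count=0: revealed 8 new [(0,0) (0,1) (1,0) (1,1) (2,0) (2,1) (3,0) (3,1)] -> total=8
Click 2 (3,5) count=1: revealed 1 new [(3,5)] -> total=9

Answer: 9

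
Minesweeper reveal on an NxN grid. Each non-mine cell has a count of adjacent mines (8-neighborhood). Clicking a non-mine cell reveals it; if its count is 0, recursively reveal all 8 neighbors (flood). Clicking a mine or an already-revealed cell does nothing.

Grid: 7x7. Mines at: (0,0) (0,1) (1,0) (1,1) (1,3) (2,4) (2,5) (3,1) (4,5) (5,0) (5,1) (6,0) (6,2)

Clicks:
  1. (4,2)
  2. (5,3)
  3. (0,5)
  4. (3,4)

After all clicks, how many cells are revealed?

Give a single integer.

Click 1 (4,2) count=2: revealed 1 new [(4,2)] -> total=1
Click 2 (5,3) count=1: revealed 1 new [(5,3)] -> total=2
Click 3 (0,5) count=0: revealed 6 new [(0,4) (0,5) (0,6) (1,4) (1,5) (1,6)] -> total=8
Click 4 (3,4) count=3: revealed 1 new [(3,4)] -> total=9

Answer: 9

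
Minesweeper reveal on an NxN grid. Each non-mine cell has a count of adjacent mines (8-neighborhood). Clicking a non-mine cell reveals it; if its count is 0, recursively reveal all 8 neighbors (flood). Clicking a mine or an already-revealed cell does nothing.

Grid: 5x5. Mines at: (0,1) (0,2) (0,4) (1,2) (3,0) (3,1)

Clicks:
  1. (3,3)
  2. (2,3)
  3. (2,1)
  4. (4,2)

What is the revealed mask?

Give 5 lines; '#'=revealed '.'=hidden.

Click 1 (3,3) count=0: revealed 11 new [(1,3) (1,4) (2,2) (2,3) (2,4) (3,2) (3,3) (3,4) (4,2) (4,3) (4,4)] -> total=11
Click 2 (2,3) count=1: revealed 0 new [(none)] -> total=11
Click 3 (2,1) count=3: revealed 1 new [(2,1)] -> total=12
Click 4 (4,2) count=1: revealed 0 new [(none)] -> total=12

Answer: .....
...##
.####
..###
..###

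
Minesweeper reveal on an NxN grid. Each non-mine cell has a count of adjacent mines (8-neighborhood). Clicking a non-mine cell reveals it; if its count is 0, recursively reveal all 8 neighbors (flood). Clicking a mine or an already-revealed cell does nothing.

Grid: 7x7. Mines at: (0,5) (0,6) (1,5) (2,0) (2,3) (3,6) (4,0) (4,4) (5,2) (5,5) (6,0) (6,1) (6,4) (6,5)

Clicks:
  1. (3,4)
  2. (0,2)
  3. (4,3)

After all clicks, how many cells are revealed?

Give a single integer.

Click 1 (3,4) count=2: revealed 1 new [(3,4)] -> total=1
Click 2 (0,2) count=0: revealed 10 new [(0,0) (0,1) (0,2) (0,3) (0,4) (1,0) (1,1) (1,2) (1,3) (1,4)] -> total=11
Click 3 (4,3) count=2: revealed 1 new [(4,3)] -> total=12

Answer: 12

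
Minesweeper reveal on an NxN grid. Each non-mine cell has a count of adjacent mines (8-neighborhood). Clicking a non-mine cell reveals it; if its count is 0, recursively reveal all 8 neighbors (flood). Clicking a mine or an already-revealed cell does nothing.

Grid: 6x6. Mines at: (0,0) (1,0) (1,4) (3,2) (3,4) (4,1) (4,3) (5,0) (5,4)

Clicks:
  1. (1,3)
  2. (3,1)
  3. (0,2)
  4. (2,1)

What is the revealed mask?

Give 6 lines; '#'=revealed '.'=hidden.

Answer: .###..
.###..
.###..
.#....
......
......

Derivation:
Click 1 (1,3) count=1: revealed 1 new [(1,3)] -> total=1
Click 2 (3,1) count=2: revealed 1 new [(3,1)] -> total=2
Click 3 (0,2) count=0: revealed 8 new [(0,1) (0,2) (0,3) (1,1) (1,2) (2,1) (2,2) (2,3)] -> total=10
Click 4 (2,1) count=2: revealed 0 new [(none)] -> total=10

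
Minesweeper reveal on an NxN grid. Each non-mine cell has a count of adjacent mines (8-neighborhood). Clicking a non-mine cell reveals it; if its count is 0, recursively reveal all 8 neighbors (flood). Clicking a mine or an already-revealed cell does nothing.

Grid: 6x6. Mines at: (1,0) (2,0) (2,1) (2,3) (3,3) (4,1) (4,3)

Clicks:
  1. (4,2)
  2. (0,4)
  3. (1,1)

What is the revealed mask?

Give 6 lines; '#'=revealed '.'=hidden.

Click 1 (4,2) count=3: revealed 1 new [(4,2)] -> total=1
Click 2 (0,4) count=0: revealed 18 new [(0,1) (0,2) (0,3) (0,4) (0,5) (1,1) (1,2) (1,3) (1,4) (1,5) (2,4) (2,5) (3,4) (3,5) (4,4) (4,5) (5,4) (5,5)] -> total=19
Click 3 (1,1) count=3: revealed 0 new [(none)] -> total=19

Answer: .#####
.#####
....##
....##
..#.##
....##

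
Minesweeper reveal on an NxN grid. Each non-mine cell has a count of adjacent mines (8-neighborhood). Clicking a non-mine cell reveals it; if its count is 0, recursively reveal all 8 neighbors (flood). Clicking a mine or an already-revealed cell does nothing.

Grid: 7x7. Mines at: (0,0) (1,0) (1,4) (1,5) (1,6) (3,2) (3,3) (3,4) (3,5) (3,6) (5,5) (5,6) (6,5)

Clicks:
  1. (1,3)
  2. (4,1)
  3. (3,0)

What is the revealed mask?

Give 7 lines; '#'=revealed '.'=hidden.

Answer: .......
...#...
##.....
##.....
#####..
#####..
#####..

Derivation:
Click 1 (1,3) count=1: revealed 1 new [(1,3)] -> total=1
Click 2 (4,1) count=1: revealed 1 new [(4,1)] -> total=2
Click 3 (3,0) count=0: revealed 18 new [(2,0) (2,1) (3,0) (3,1) (4,0) (4,2) (4,3) (4,4) (5,0) (5,1) (5,2) (5,3) (5,4) (6,0) (6,1) (6,2) (6,3) (6,4)] -> total=20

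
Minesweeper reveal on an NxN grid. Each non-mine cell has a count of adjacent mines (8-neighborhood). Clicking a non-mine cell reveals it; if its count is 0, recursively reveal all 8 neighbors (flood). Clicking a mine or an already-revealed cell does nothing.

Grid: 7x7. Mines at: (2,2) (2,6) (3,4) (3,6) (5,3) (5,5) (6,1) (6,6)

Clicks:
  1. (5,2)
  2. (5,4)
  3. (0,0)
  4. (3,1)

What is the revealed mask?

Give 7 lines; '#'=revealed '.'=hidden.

Answer: #######
#######
##.###.
###....
###....
###.#..
.......

Derivation:
Click 1 (5,2) count=2: revealed 1 new [(5,2)] -> total=1
Click 2 (5,4) count=2: revealed 1 new [(5,4)] -> total=2
Click 3 (0,0) count=0: revealed 27 new [(0,0) (0,1) (0,2) (0,3) (0,4) (0,5) (0,6) (1,0) (1,1) (1,2) (1,3) (1,4) (1,5) (1,6) (2,0) (2,1) (2,3) (2,4) (2,5) (3,0) (3,1) (3,2) (4,0) (4,1) (4,2) (5,0) (5,1)] -> total=29
Click 4 (3,1) count=1: revealed 0 new [(none)] -> total=29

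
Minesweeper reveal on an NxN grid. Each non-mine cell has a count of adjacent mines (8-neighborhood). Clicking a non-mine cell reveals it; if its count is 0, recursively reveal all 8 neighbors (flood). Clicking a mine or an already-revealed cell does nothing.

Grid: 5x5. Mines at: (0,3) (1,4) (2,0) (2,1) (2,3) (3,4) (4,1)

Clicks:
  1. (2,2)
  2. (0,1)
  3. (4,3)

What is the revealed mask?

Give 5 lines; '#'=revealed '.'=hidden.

Answer: ###..
###..
..#..
.....
...#.

Derivation:
Click 1 (2,2) count=2: revealed 1 new [(2,2)] -> total=1
Click 2 (0,1) count=0: revealed 6 new [(0,0) (0,1) (0,2) (1,0) (1,1) (1,2)] -> total=7
Click 3 (4,3) count=1: revealed 1 new [(4,3)] -> total=8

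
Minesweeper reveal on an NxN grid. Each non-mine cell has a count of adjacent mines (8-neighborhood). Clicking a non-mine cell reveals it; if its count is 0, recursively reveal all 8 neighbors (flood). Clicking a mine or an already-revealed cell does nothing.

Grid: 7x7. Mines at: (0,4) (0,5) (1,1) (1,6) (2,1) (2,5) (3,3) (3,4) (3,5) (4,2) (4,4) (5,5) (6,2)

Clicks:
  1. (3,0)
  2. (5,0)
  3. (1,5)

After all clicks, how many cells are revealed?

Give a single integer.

Click 1 (3,0) count=1: revealed 1 new [(3,0)] -> total=1
Click 2 (5,0) count=0: revealed 7 new [(3,1) (4,0) (4,1) (5,0) (5,1) (6,0) (6,1)] -> total=8
Click 3 (1,5) count=4: revealed 1 new [(1,5)] -> total=9

Answer: 9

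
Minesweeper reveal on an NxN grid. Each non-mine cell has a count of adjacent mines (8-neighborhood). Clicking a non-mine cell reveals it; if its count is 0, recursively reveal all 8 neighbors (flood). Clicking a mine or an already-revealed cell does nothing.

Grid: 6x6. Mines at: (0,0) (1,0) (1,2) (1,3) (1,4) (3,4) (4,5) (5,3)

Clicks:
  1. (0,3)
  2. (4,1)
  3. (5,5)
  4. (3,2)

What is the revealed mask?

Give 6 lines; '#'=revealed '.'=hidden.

Click 1 (0,3) count=3: revealed 1 new [(0,3)] -> total=1
Click 2 (4,1) count=0: revealed 15 new [(2,0) (2,1) (2,2) (2,3) (3,0) (3,1) (3,2) (3,3) (4,0) (4,1) (4,2) (4,3) (5,0) (5,1) (5,2)] -> total=16
Click 3 (5,5) count=1: revealed 1 new [(5,5)] -> total=17
Click 4 (3,2) count=0: revealed 0 new [(none)] -> total=17

Answer: ...#..
......
####..
####..
####..
###..#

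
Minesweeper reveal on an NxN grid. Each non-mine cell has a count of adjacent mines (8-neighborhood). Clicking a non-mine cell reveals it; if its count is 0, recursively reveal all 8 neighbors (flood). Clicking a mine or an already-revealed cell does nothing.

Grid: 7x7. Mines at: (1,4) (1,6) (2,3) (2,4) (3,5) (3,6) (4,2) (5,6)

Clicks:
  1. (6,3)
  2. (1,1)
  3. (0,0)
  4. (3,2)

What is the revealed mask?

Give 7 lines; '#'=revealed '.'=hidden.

Click 1 (6,3) count=0: revealed 31 new [(0,0) (0,1) (0,2) (0,3) (1,0) (1,1) (1,2) (1,3) (2,0) (2,1) (2,2) (3,0) (3,1) (3,2) (4,0) (4,1) (4,3) (4,4) (4,5) (5,0) (5,1) (5,2) (5,3) (5,4) (5,5) (6,0) (6,1) (6,2) (6,3) (6,4) (6,5)] -> total=31
Click 2 (1,1) count=0: revealed 0 new [(none)] -> total=31
Click 3 (0,0) count=0: revealed 0 new [(none)] -> total=31
Click 4 (3,2) count=2: revealed 0 new [(none)] -> total=31

Answer: ####...
####...
###....
###....
##.###.
######.
######.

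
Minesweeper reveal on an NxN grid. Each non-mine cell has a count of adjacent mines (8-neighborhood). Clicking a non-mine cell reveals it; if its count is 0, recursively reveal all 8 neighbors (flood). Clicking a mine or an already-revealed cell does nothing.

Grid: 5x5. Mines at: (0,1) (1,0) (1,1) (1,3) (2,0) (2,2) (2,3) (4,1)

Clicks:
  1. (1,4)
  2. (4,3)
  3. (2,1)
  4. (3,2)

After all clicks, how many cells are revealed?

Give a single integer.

Click 1 (1,4) count=2: revealed 1 new [(1,4)] -> total=1
Click 2 (4,3) count=0: revealed 6 new [(3,2) (3,3) (3,4) (4,2) (4,3) (4,4)] -> total=7
Click 3 (2,1) count=4: revealed 1 new [(2,1)] -> total=8
Click 4 (3,2) count=3: revealed 0 new [(none)] -> total=8

Answer: 8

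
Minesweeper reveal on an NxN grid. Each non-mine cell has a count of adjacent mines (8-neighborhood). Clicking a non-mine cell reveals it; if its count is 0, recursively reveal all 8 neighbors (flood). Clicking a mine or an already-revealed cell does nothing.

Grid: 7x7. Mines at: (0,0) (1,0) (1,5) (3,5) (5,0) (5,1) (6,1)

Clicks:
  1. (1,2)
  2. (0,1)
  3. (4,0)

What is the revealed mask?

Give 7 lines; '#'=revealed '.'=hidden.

Click 1 (1,2) count=0: revealed 35 new [(0,1) (0,2) (0,3) (0,4) (1,1) (1,2) (1,3) (1,4) (2,0) (2,1) (2,2) (2,3) (2,4) (3,0) (3,1) (3,2) (3,3) (3,4) (4,0) (4,1) (4,2) (4,3) (4,4) (4,5) (4,6) (5,2) (5,3) (5,4) (5,5) (5,6) (6,2) (6,3) (6,4) (6,5) (6,6)] -> total=35
Click 2 (0,1) count=2: revealed 0 new [(none)] -> total=35
Click 3 (4,0) count=2: revealed 0 new [(none)] -> total=35

Answer: .####..
.####..
#####..
#####..
#######
..#####
..#####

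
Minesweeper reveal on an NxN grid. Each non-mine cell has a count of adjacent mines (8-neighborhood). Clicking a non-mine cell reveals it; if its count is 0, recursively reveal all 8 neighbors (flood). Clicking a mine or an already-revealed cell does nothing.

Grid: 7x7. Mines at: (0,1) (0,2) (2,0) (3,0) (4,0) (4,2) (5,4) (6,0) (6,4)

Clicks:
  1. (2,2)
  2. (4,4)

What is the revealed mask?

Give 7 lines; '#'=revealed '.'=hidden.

Click 1 (2,2) count=0: revealed 30 new [(0,3) (0,4) (0,5) (0,6) (1,1) (1,2) (1,3) (1,4) (1,5) (1,6) (2,1) (2,2) (2,3) (2,4) (2,5) (2,6) (3,1) (3,2) (3,3) (3,4) (3,5) (3,6) (4,3) (4,4) (4,5) (4,6) (5,5) (5,6) (6,5) (6,6)] -> total=30
Click 2 (4,4) count=1: revealed 0 new [(none)] -> total=30

Answer: ...####
.######
.######
.######
...####
.....##
.....##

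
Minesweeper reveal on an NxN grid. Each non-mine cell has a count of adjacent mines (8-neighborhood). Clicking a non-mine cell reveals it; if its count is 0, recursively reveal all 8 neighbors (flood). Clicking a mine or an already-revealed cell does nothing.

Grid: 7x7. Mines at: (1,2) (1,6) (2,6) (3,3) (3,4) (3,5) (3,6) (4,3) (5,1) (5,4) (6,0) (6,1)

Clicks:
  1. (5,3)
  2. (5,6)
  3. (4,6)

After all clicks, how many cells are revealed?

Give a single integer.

Click 1 (5,3) count=2: revealed 1 new [(5,3)] -> total=1
Click 2 (5,6) count=0: revealed 6 new [(4,5) (4,6) (5,5) (5,6) (6,5) (6,6)] -> total=7
Click 3 (4,6) count=2: revealed 0 new [(none)] -> total=7

Answer: 7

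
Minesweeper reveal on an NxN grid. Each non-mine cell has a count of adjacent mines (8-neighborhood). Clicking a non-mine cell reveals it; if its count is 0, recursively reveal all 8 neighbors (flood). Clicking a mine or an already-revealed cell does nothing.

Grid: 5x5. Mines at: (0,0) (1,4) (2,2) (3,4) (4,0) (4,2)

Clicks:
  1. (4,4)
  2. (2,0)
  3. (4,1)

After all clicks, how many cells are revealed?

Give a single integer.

Click 1 (4,4) count=1: revealed 1 new [(4,4)] -> total=1
Click 2 (2,0) count=0: revealed 6 new [(1,0) (1,1) (2,0) (2,1) (3,0) (3,1)] -> total=7
Click 3 (4,1) count=2: revealed 1 new [(4,1)] -> total=8

Answer: 8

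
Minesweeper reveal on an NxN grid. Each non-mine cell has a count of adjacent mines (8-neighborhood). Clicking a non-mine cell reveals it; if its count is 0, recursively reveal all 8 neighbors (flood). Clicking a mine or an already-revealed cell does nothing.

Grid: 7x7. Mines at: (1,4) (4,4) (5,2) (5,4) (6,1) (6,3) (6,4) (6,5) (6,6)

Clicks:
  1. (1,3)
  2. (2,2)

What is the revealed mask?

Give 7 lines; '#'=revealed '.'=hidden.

Click 1 (1,3) count=1: revealed 1 new [(1,3)] -> total=1
Click 2 (2,2) count=0: revealed 21 new [(0,0) (0,1) (0,2) (0,3) (1,0) (1,1) (1,2) (2,0) (2,1) (2,2) (2,3) (3,0) (3,1) (3,2) (3,3) (4,0) (4,1) (4,2) (4,3) (5,0) (5,1)] -> total=22

Answer: ####...
####...
####...
####...
####...
##.....
.......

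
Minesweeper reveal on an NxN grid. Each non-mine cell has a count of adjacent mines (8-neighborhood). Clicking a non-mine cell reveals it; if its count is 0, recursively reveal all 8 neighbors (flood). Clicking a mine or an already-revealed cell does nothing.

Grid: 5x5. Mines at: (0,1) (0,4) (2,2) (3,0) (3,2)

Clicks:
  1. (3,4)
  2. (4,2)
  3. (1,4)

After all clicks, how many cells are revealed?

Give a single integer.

Answer: 9

Derivation:
Click 1 (3,4) count=0: revealed 8 new [(1,3) (1,4) (2,3) (2,4) (3,3) (3,4) (4,3) (4,4)] -> total=8
Click 2 (4,2) count=1: revealed 1 new [(4,2)] -> total=9
Click 3 (1,4) count=1: revealed 0 new [(none)] -> total=9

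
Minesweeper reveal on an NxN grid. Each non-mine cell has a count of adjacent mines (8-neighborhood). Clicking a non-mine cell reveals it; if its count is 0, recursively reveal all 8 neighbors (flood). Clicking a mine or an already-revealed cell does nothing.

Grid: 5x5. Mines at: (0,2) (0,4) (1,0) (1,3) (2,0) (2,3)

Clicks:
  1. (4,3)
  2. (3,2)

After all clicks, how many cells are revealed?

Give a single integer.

Click 1 (4,3) count=0: revealed 10 new [(3,0) (3,1) (3,2) (3,3) (3,4) (4,0) (4,1) (4,2) (4,3) (4,4)] -> total=10
Click 2 (3,2) count=1: revealed 0 new [(none)] -> total=10

Answer: 10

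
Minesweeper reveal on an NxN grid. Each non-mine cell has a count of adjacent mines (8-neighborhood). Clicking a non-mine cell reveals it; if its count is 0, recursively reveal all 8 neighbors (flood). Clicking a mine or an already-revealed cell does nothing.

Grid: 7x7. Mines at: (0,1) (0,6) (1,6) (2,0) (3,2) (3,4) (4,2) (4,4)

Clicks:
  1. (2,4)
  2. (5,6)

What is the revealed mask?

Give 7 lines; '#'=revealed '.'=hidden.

Answer: .......
.......
....###
##...##
##...##
#######
#######

Derivation:
Click 1 (2,4) count=1: revealed 1 new [(2,4)] -> total=1
Click 2 (5,6) count=0: revealed 24 new [(2,5) (2,6) (3,0) (3,1) (3,5) (3,6) (4,0) (4,1) (4,5) (4,6) (5,0) (5,1) (5,2) (5,3) (5,4) (5,5) (5,6) (6,0) (6,1) (6,2) (6,3) (6,4) (6,5) (6,6)] -> total=25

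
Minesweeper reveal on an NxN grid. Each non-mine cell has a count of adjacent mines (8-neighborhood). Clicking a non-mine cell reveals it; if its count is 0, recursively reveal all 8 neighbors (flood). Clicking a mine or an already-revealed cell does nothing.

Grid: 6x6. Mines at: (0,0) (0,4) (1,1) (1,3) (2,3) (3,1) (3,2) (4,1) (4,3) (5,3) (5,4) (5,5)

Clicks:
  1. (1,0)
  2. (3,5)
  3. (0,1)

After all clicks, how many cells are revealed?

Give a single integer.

Click 1 (1,0) count=2: revealed 1 new [(1,0)] -> total=1
Click 2 (3,5) count=0: revealed 8 new [(1,4) (1,5) (2,4) (2,5) (3,4) (3,5) (4,4) (4,5)] -> total=9
Click 3 (0,1) count=2: revealed 1 new [(0,1)] -> total=10

Answer: 10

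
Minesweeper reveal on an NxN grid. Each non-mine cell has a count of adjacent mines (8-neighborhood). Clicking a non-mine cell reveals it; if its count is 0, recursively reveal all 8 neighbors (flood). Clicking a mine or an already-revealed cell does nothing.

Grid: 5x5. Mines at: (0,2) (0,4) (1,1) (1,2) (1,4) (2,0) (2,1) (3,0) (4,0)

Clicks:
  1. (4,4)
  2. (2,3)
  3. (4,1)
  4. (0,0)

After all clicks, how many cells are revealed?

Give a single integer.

Click 1 (4,4) count=0: revealed 11 new [(2,2) (2,3) (2,4) (3,1) (3,2) (3,3) (3,4) (4,1) (4,2) (4,3) (4,4)] -> total=11
Click 2 (2,3) count=2: revealed 0 new [(none)] -> total=11
Click 3 (4,1) count=2: revealed 0 new [(none)] -> total=11
Click 4 (0,0) count=1: revealed 1 new [(0,0)] -> total=12

Answer: 12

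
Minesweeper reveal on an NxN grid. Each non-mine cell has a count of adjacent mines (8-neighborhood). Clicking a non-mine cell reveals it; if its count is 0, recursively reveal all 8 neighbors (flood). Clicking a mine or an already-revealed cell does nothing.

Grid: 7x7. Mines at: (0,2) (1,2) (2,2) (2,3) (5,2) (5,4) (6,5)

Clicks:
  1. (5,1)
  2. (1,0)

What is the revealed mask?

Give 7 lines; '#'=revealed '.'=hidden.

Click 1 (5,1) count=1: revealed 1 new [(5,1)] -> total=1
Click 2 (1,0) count=0: revealed 13 new [(0,0) (0,1) (1,0) (1,1) (2,0) (2,1) (3,0) (3,1) (4,0) (4,1) (5,0) (6,0) (6,1)] -> total=14

Answer: ##.....
##.....
##.....
##.....
##.....
##.....
##.....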